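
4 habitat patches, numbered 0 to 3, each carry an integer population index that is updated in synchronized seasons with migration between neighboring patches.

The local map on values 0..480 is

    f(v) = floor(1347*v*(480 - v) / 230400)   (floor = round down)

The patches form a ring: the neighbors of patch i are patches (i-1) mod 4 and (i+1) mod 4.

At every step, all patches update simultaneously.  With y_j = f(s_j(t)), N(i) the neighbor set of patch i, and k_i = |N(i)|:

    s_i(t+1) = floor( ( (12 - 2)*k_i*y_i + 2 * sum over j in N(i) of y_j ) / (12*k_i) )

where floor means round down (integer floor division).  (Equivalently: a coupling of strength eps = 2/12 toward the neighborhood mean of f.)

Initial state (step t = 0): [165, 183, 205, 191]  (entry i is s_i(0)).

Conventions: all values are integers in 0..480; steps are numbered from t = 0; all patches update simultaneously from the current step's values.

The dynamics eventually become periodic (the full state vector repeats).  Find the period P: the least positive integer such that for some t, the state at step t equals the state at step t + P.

Answer: 2
Key observation: The state at step 10, [308, 308, 308, 308], reappears at step 12 — and no state repeats earlier — so the cycle the system enters has period 2.

Derivation:
t=0: [165, 183, 205, 191]
t=1: [305, 316, 327, 321]
t=2: [310, 302, 293, 298]
t=3: [309, 314, 319, 316]
t=4: [307, 304, 300, 302]
t=5: [310, 312, 314, 313]
t=6: [307, 306, 304, 305]
t=7: [310, 311, 311, 311]
t=8: [307, 307, 307, 307]
t=9: [310, 310, 310, 310]
t=10: [308, 308, 308, 308]
t=11: [309, 309, 309, 309]
t=12: [308, 308, 308, 308]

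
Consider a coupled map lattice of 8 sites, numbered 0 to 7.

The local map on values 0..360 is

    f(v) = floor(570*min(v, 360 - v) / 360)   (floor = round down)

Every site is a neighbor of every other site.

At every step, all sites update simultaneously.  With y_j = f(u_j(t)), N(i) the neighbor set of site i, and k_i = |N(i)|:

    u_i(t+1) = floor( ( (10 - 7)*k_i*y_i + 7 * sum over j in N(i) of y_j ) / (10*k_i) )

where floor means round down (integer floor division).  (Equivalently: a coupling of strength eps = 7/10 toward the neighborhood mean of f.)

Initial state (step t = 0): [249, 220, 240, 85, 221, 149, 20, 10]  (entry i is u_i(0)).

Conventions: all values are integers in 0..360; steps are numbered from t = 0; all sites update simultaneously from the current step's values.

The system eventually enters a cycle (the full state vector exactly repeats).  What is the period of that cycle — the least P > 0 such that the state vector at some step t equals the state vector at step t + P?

Simulating step by step:
t=0: [249, 220, 240, 85, 221, 149, 20, 10]
t=1: [157, 166, 160, 148, 166, 169, 128, 125]
t=2: [242, 244, 243, 239, 244, 245, 232, 231]
t=3: [188, 188, 188, 189, 188, 188, 192, 192]
t=4: [270, 270, 270, 270, 270, 270, 269, 269]
t=5: [142, 142, 142, 142, 142, 142, 142, 142]
t=6: [224, 224, 224, 224, 224, 224, 224, 224]
t=7: [215, 215, 215, 215, 215, 215, 215, 215]
t=8: [229, 229, 229, 229, 229, 229, 229, 229]
t=9: [207, 207, 207, 207, 207, 207, 207, 207]
t=10: [242, 242, 242, 242, 242, 242, 242, 242]
t=11: [186, 186, 186, 186, 186, 186, 186, 186]
t=12: [275, 275, 275, 275, 275, 275, 275, 275]
t=13: [134, 134, 134, 134, 134, 134, 134, 134]
t=14: [212, 212, 212, 212, 212, 212, 212, 212]
t=15: [234, 234, 234, 234, 234, 234, 234, 234]
t=16: [199, 199, 199, 199, 199, 199, 199, 199]
t=17: [254, 254, 254, 254, 254, 254, 254, 254]
t=18: [167, 167, 167, 167, 167, 167, 167, 167]
t=19: [264, 264, 264, 264, 264, 264, 264, 264]
t=20: [152, 152, 152, 152, 152, 152, 152, 152]
t=21: [240, 240, 240, 240, 240, 240, 240, 240]
t=22: [190, 190, 190, 190, 190, 190, 190, 190]
t=23: [269, 269, 269, 269, 269, 269, 269, 269]
t=24: [144, 144, 144, 144, 144, 144, 144, 144]
t=25: [228, 228, 228, 228, 228, 228, 228, 228]
t=26: [209, 209, 209, 209, 209, 209, 209, 209]
t=27: [239, 239, 239, 239, 239, 239, 239, 239]
t=28: [191, 191, 191, 191, 191, 191, 191, 191]
t=29: [267, 267, 267, 267, 267, 267, 267, 267]
t=30: [147, 147, 147, 147, 147, 147, 147, 147]
t=31: [232, 232, 232, 232, 232, 232, 232, 232]
t=32: [202, 202, 202, 202, 202, 202, 202, 202]
t=33: [250, 250, 250, 250, 250, 250, 250, 250]
t=34: [174, 174, 174, 174, 174, 174, 174, 174]
t=35: [275, 275, 275, 275, 275, 275, 275, 275]

Answer: 23
Key observation: The state at step 12, [275, 275, 275, 275, 275, 275, 275, 275], reappears at step 35 — and no state repeats earlier — so the cycle the system enters has period 23.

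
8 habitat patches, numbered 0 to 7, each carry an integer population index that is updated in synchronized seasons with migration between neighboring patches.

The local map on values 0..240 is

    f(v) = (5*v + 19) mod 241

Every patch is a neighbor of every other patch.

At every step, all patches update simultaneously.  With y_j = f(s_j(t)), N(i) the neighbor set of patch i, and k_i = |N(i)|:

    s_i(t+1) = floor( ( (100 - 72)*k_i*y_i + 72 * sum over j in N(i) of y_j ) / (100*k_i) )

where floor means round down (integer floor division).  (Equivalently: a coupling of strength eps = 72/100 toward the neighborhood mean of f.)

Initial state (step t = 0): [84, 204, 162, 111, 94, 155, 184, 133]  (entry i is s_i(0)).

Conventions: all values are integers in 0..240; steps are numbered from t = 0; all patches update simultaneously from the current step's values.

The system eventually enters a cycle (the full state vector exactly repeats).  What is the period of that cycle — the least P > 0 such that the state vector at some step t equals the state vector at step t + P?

Simulating step by step:
t=0: [84, 204, 162, 111, 94, 155, 184, 133]
t=1: [134, 112, 118, 115, 100, 112, 137, 135]
t=2: [150, 131, 136, 134, 120, 131, 153, 151]
t=3: [121, 147, 151, 150, 137, 147, 124, 122]
t=4: [110, 90, 94, 93, 124, 90, 112, 111]
t=5: [107, 132, 93, 92, 120, 132, 109, 108]
t=6: [115, 137, 103, 145, 127, 137, 117, 116]
t=7: [126, 146, 116, 110, 137, 146, 128, 127]
t=8: [131, 106, 122, 117, 141, 106, 133, 132]
t=9: [136, 114, 128, 123, 102, 114, 138, 137]
t=10: [167, 148, 160, 156, 137, 148, 169, 168]
t=11: [113, 96, 106, 103, 129, 96, 114, 113]
t=12: [84, 69, 78, 75, 98, 69, 85, 84]
t=13: [157, 144, 152, 149, 127, 144, 158, 157]
t=14: [70, 59, 66, 63, 86, 59, 71, 70]
t=15: [119, 110, 116, 113, 133, 110, 120, 119]
t=16: [125, 117, 123, 120, 138, 117, 126, 125]
t=17: [157, 150, 155, 152, 168, 150, 158, 157]
t=18: [76, 70, 74, 71, 86, 70, 77, 76]
t=19: [153, 148, 152, 149, 162, 148, 154, 153]
t=20: [58, 54, 57, 54, 66, 54, 59, 58]
t=21: [65, 62, 65, 62, 73, 62, 66, 65]
t=22: [103, 100, 103, 100, 110, 100, 103, 103]
t=23: [50, 48, 50, 48, 57, 48, 50, 50]
t=24: [28, 26, 28, 26, 34, 26, 28, 28]
t=25: [159, 157, 159, 157, 164, 157, 159, 159]
t=26: [90, 88, 90, 88, 94, 88, 90, 90]
t=27: [202, 200, 202, 200, 163, 200, 202, 202]
t=28: [66, 64, 66, 64, 74, 64, 66, 66]
t=29: [109, 107, 109, 107, 116, 107, 109, 109]
t=30: [82, 80, 82, 80, 88, 80, 82, 82]
t=31: [188, 186, 188, 186, 193, 186, 188, 188]
t=32: [210, 208, 210, 208, 172, 208, 210, 210]
t=33: [107, 105, 107, 105, 116, 105, 107, 107]
t=34: [73, 71, 73, 71, 81, 71, 73, 73]
t=35: [144, 142, 144, 142, 151, 142, 144, 144]
t=36: [16, 14, 16, 14, 22, 14, 16, 16]
t=37: [99, 97, 99, 97, 104, 97, 99, 99]
t=38: [31, 29, 31, 29, 35, 29, 31, 31]
t=39: [172, 171, 172, 171, 176, 171, 172, 172]
t=40: [156, 155, 156, 155, 160, 155, 156, 156]
t=41: [76, 75, 76, 75, 80, 75, 76, 76]
t=42: [158, 157, 158, 157, 162, 157, 158, 158]
t=43: [86, 85, 86, 85, 90, 85, 86, 86]
t=44: [208, 207, 208, 207, 212, 207, 208, 208]
t=45: [95, 94, 95, 94, 99, 94, 95, 95]
t=46: [12, 11, 12, 11, 16, 11, 12, 12]
t=47: [79, 78, 79, 78, 83, 78, 79, 79]
t=48: [173, 172, 173, 172, 177, 172, 173, 173]
t=49: [161, 160, 161, 160, 165, 160, 161, 161]
t=50: [101, 100, 101, 100, 105, 100, 101, 101]
t=51: [42, 41, 42, 41, 46, 41, 42, 42]
t=52: [204, 203, 204, 203, 165, 203, 204, 204]
t=53: [78, 77, 78, 77, 86, 77, 78, 78]
t=54: [170, 169, 170, 169, 177, 169, 170, 170]
t=55: [148, 147, 148, 147, 154, 147, 148, 148]
t=56: [37, 36, 37, 36, 42, 36, 37, 37]
t=57: [205, 204, 205, 204, 209, 204, 205, 205]
t=58: [80, 79, 80, 79, 84, 79, 80, 80]
t=59: [178, 177, 178, 177, 182, 177, 178, 178]
t=60: [186, 185, 186, 185, 190, 185, 186, 186]
t=61: [201, 200, 201, 200, 162, 200, 201, 201]
t=62: [63, 62, 63, 62, 71, 62, 63, 63]
t=63: [95, 94, 95, 94, 102, 94, 95, 95]
t=64: [14, 13, 14, 13, 20, 13, 14, 14]
t=65: [90, 89, 90, 89, 95, 89, 90, 90]
t=66: [204, 203, 204, 203, 165, 203, 204, 204]

Answer: 14
Key observation: The state at step 52, [204, 203, 204, 203, 165, 203, 204, 204], reappears at step 66 — and no state repeats earlier — so the cycle the system enters has period 14.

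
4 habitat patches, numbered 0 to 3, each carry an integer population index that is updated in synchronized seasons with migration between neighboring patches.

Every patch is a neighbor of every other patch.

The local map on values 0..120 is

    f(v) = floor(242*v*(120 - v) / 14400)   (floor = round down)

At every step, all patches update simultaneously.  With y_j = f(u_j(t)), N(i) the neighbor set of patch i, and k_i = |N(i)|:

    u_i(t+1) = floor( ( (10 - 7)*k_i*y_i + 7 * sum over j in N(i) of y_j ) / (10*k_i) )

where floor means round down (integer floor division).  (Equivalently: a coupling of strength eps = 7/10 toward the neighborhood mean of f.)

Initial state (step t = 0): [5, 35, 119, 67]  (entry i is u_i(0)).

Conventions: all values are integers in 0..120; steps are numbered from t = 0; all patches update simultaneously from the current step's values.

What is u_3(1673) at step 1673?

Answer: u_3(1673) = 60
Key observation: The state at step 4, [60, 60, 60, 60], reappears at step 5: the system is in a cycle of period 1 from step 4 on.  Therefore the state at step 1673 equals the state at step 4 + ((1673 - 4) mod 1) = 4, which is [60, 60, 60, 60].

Derivation:
t=0: [5, 35, 119, 67]
t=1: [28, 30, 27, 31]
t=2: [43, 44, 43, 44]
t=3: [55, 55, 55, 55]
t=4: [60, 60, 60, 60]
t=5: [60, 60, 60, 60]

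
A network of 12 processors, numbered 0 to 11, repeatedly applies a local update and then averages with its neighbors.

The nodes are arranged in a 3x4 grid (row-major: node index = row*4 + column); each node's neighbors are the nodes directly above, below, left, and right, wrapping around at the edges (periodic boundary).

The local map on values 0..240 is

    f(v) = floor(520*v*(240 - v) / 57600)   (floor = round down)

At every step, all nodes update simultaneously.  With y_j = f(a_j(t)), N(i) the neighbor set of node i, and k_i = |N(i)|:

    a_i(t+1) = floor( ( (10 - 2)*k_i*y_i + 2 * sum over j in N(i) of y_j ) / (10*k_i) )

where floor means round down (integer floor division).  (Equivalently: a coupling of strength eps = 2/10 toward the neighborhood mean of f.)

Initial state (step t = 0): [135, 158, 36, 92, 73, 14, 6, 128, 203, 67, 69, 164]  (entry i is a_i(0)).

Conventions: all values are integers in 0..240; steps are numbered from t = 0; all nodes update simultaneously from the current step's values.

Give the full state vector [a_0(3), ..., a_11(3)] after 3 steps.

Answer: [129, 128, 126, 128, 128, 114, 103, 127, 129, 128, 127, 129]

Derivation:
t=0: [135, 158, 36, 92, 73, 14, 6, 128, 203, 67, 69, 164]
t=1: [122, 109, 70, 119, 105, 39, 26, 121, 76, 99, 99, 110]
t=2: [128, 124, 107, 127, 123, 77, 61, 124, 115, 122, 121, 128]
t=3: [129, 128, 126, 128, 128, 114, 103, 127, 129, 128, 127, 129]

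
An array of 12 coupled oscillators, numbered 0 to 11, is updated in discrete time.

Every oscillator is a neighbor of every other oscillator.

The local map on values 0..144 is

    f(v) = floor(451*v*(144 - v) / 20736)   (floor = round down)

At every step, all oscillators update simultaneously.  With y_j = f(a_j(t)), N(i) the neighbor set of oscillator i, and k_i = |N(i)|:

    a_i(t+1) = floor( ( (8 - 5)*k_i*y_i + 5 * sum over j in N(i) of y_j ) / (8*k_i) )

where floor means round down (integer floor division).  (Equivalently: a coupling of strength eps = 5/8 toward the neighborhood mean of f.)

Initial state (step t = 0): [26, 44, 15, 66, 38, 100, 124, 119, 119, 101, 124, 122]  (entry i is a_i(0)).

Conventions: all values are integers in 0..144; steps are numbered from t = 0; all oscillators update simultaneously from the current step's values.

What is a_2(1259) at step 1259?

Simulating step by step:
t=0: [26, 44, 15, 66, 38, 100, 124, 119, 119, 101, 124, 122]
t=1: [71, 80, 63, 85, 77, 80, 66, 70, 70, 80, 66, 68]
t=2: [111, 111, 110, 110, 111, 111, 111, 111, 111, 111, 111, 111]
t=3: [79, 79, 79, 79, 79, 79, 79, 79, 79, 79, 79, 79]
t=4: [111, 111, 111, 111, 111, 111, 111, 111, 111, 111, 111, 111]
t=5: [79, 79, 79, 79, 79, 79, 79, 79, 79, 79, 79, 79]

Answer: a_2(1259) = 79
Key observation: The state at step 3, [79, 79, 79, 79, 79, 79, 79, 79, 79, 79, 79, 79], reappears at step 5: the system is in a cycle of period 2 from step 3 on.  Therefore the state at step 1259 equals the state at step 3 + ((1259 - 3) mod 2) = 3, which is [79, 79, 79, 79, 79, 79, 79, 79, 79, 79, 79, 79].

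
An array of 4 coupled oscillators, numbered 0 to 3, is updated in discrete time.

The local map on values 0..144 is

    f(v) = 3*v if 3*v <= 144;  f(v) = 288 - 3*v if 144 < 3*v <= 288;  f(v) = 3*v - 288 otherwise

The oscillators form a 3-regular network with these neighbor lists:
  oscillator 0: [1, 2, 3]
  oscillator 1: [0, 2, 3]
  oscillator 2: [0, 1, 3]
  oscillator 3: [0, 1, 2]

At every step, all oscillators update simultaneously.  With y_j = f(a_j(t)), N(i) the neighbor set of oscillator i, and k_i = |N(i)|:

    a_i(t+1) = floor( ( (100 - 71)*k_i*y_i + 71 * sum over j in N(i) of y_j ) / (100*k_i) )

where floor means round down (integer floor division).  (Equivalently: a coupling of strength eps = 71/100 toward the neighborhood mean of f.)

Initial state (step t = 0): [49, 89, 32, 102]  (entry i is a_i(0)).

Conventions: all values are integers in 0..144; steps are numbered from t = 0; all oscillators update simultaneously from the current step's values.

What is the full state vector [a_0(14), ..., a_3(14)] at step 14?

Simulating step by step:
t=0: [49, 89, 32, 102]
t=1: [72, 66, 70, 66]
t=2: [81, 82, 82, 82]
t=3: [42, 42, 42, 42]
t=4: [126, 126, 126, 126]
t=5: [90, 90, 90, 90]
t=6: [18, 18, 18, 18]
t=7: [54, 54, 54, 54]
t=8: [126, 126, 126, 126]
t=9: [90, 90, 90, 90]
t=10: [18, 18, 18, 18]
t=11: [54, 54, 54, 54]
t=12: [126, 126, 126, 126]
t=13: [90, 90, 90, 90]
t=14: [18, 18, 18, 18]

Answer: [18, 18, 18, 18]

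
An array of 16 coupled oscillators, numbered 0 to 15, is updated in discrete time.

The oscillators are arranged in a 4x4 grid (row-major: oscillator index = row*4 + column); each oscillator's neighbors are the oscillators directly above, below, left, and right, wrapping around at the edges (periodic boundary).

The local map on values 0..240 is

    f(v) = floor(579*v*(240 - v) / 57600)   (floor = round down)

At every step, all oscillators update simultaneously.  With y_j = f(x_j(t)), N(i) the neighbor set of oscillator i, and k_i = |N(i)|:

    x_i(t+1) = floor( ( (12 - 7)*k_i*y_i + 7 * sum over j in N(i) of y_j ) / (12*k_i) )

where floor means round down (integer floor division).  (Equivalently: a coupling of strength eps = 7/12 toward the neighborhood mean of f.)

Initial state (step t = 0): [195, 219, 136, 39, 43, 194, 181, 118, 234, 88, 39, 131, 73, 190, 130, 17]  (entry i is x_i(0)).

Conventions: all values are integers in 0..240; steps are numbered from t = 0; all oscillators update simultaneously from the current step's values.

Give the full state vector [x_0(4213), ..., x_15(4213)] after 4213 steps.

Simulating step by step:
t=0: [195, 219, 136, 39, 43, 194, 181, 118, 234, 88, 39, 131, 73, 190, 130, 17]
t=1: [84, 79, 113, 92, 84, 91, 110, 120, 76, 96, 109, 99, 85, 104, 111, 86]
t=2: [131, 133, 140, 137, 132, 135, 142, 140, 130, 137, 141, 137, 132, 137, 141, 135]
t=3: [142, 142, 140, 141, 142, 141, 139, 140, 142, 141, 140, 141, 142, 141, 140, 141]
t=4: [139, 139, 140, 139, 139, 139, 140, 140, 139, 139, 140, 139, 139, 139, 140, 139]
t=5: [141, 140, 140, 140, 140, 140, 140, 140, 141, 140, 140, 140, 141, 140, 140, 140]
t=6: [140, 140, 140, 140, 140, 140, 140, 140, 140, 140, 140, 140, 140, 140, 140, 140]
t=7: [140, 140, 140, 140, 140, 140, 140, 140, 140, 140, 140, 140, 140, 140, 140, 140]

Answer: [140, 140, 140, 140, 140, 140, 140, 140, 140, 140, 140, 140, 140, 140, 140, 140]
Key observation: The state at step 6, [140, 140, 140, 140, 140, 140, 140, 140, 140, 140, 140, 140, 140, 140, 140, 140], reappears at step 7: the system is in a cycle of period 1 from step 6 on.  Therefore the state at step 4213 equals the state at step 6 + ((4213 - 6) mod 1) = 6, which is [140, 140, 140, 140, 140, 140, 140, 140, 140, 140, 140, 140, 140, 140, 140, 140].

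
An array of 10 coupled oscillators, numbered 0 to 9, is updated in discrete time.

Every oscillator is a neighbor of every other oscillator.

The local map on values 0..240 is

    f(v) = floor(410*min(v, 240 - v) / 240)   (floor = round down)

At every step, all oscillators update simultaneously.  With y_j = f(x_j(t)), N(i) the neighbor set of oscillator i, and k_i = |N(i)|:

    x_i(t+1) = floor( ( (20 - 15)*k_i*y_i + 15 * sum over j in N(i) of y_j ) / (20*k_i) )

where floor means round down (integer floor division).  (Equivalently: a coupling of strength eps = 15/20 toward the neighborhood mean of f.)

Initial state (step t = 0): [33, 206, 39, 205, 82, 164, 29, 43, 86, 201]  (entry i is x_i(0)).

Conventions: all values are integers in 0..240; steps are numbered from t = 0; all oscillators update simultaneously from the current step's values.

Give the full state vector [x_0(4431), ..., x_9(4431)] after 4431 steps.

Simulating step by step:
t=0: [33, 206, 39, 205, 82, 164, 29, 43, 86, 201]
t=1: [79, 79, 81, 80, 93, 91, 78, 82, 94, 81]
t=2: [141, 141, 141, 141, 145, 144, 141, 142, 145, 141]
t=3: [167, 167, 167, 167, 166, 166, 167, 166, 166, 167]
t=4: [124, 124, 124, 124, 125, 125, 124, 125, 125, 124]
t=5: [197, 197, 197, 197, 197, 197, 197, 197, 197, 197]
t=6: [73, 73, 73, 73, 73, 73, 73, 73, 73, 73]
t=7: [124, 124, 124, 124, 124, 124, 124, 124, 124, 124]
t=8: [198, 198, 198, 198, 198, 198, 198, 198, 198, 198]
t=9: [71, 71, 71, 71, 71, 71, 71, 71, 71, 71]
t=10: [121, 121, 121, 121, 121, 121, 121, 121, 121, 121]
t=11: [203, 203, 203, 203, 203, 203, 203, 203, 203, 203]
t=12: [63, 63, 63, 63, 63, 63, 63, 63, 63, 63]
t=13: [107, 107, 107, 107, 107, 107, 107, 107, 107, 107]
t=14: [182, 182, 182, 182, 182, 182, 182, 182, 182, 182]
t=15: [99, 99, 99, 99, 99, 99, 99, 99, 99, 99]
t=16: [169, 169, 169, 169, 169, 169, 169, 169, 169, 169]
t=17: [121, 121, 121, 121, 121, 121, 121, 121, 121, 121]

Answer: [182, 182, 182, 182, 182, 182, 182, 182, 182, 182]
Key observation: The state at step 10, [121, 121, 121, 121, 121, 121, 121, 121, 121, 121], reappears at step 17: the system is in a cycle of period 7 from step 10 on.  Therefore the state at step 4431 equals the state at step 10 + ((4431 - 10) mod 7) = 14, which is [182, 182, 182, 182, 182, 182, 182, 182, 182, 182].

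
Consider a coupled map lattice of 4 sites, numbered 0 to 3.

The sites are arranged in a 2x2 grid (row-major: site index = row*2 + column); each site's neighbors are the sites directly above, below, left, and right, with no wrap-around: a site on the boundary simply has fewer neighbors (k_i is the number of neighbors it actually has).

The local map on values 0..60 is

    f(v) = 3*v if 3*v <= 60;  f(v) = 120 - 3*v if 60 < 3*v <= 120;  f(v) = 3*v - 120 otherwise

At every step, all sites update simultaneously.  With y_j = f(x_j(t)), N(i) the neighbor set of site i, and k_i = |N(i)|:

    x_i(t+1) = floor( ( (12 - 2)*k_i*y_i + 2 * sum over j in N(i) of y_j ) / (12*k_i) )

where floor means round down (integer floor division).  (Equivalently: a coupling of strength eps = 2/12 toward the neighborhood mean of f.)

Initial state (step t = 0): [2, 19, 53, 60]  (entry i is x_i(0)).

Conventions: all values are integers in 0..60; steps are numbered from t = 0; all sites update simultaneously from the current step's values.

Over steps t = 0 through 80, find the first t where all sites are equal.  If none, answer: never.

Answer: 7
Key observation: Synchronization is absorbing here: once all sites are equal they stay equal, and step 7 is the first all-equal step.

Derivation:
t=0: [2, 19, 53, 60]  (not all equal)
t=1: [13, 53, 38, 58]  (not all equal)
t=2: [36, 40, 12, 48]  (not all equal)
t=3: [13, 3, 33, 23]  (not all equal)
t=4: [35, 15, 25, 45]  (not all equal)
t=5: [20, 40, 40, 20]  (not all equal)
t=6: [50, 10, 10, 50]  (not all equal)
t=7: [30, 30, 30, 30]  (all equal)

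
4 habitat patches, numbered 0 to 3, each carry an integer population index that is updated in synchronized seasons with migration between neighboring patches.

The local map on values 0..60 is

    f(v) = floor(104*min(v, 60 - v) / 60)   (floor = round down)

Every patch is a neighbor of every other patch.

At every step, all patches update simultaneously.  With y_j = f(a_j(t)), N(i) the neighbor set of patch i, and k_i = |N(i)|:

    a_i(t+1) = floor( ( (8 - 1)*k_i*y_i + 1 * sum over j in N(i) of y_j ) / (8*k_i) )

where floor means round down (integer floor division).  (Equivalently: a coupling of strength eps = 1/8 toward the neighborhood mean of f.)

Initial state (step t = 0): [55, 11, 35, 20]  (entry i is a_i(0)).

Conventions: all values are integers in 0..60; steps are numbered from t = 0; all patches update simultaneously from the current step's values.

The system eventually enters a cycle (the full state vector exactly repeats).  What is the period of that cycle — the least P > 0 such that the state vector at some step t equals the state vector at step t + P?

Simulating step by step:
t=0: [55, 11, 35, 20]
t=1: [11, 20, 40, 32]
t=2: [21, 33, 33, 45]
t=3: [36, 44, 44, 28]
t=4: [40, 28, 28, 45]
t=5: [34, 46, 46, 28]
t=6: [43, 25, 25, 45]
t=7: [30, 41, 41, 27]
t=8: [50, 33, 33, 45]
t=9: [19, 43, 43, 27]
t=10: [32, 29, 29, 44]
t=11: [47, 48, 48, 29]
t=12: [23, 21, 21, 46]
t=13: [38, 35, 35, 25]
t=14: [38, 42, 42, 42]
t=15: [37, 31, 31, 31]
t=16: [40, 49, 49, 49]
t=17: [32, 19, 19, 19]
t=18: [46, 32, 32, 32]
t=19: [27, 47, 47, 47]
t=20: [43, 23, 23, 23]
t=21: [30, 38, 38, 38]
t=22: [50, 38, 38, 38]
t=23: [19, 37, 37, 37]
t=24: [32, 38, 38, 38]
t=25: [46, 38, 38, 38]
t=26: [25, 37, 37, 37]
t=27: [42, 39, 39, 39]
t=28: [31, 35, 35, 35]
t=29: [49, 43, 43, 43]
t=30: [20, 28, 28, 28]
t=31: [35, 47, 47, 47]
t=32: [40, 22, 22, 22]
t=33: [34, 37, 37, 37]
t=34: [44, 39, 39, 39]
t=35: [28, 35, 35, 35]
t=36: [47, 43, 43, 43]
t=37: [22, 28, 28, 28]
t=38: [39, 47, 47, 47]
t=39: [34, 22, 22, 22]
t=40: [44, 38, 38, 38]
t=41: [28, 37, 37, 37]
t=42: [46, 39, 39, 39]
t=43: [25, 35, 35, 35]
t=44: [43, 43, 43, 43]
t=45: [29, 29, 29, 29]
t=46: [50, 50, 50, 50]
t=47: [17, 17, 17, 17]
t=48: [29, 29, 29, 29]

Answer: 3
Key observation: The state at step 45, [29, 29, 29, 29], reappears at step 48 — and no state repeats earlier — so the cycle the system enters has period 3.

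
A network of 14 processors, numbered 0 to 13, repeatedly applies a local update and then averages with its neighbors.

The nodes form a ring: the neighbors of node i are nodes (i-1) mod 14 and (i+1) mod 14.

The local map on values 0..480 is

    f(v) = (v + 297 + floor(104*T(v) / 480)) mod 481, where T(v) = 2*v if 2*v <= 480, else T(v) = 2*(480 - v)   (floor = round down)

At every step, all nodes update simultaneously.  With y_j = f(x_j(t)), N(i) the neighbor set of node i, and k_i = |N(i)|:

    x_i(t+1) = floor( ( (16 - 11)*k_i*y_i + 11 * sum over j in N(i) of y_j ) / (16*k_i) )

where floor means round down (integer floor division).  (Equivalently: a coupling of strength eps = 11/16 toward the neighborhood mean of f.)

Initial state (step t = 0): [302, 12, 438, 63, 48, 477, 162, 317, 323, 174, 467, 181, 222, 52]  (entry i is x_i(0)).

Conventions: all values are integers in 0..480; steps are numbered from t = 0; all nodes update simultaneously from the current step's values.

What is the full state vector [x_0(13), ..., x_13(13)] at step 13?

Simulating step by step:
t=0: [302, 12, 438, 63, 48, 477, 162, 317, 323, 174, 467, 181, 222, 52]
t=1: [296, 258, 325, 339, 348, 233, 185, 151, 156, 190, 138, 168, 195, 229]
t=2: [167, 190, 197, 214, 194, 150, 87, 51, 53, 45, 53, 54, 98, 143]
t=3: [54, 80, 102, 104, 81, 186, 269, 388, 367, 368, 368, 394, 272, 175]
t=4: [280, 409, 433, 433, 310, 228, 166, 215, 235, 231, 237, 218, 163, 210]
t=5: [184, 234, 264, 244, 203, 131, 108, 109, 140, 151, 142, 110, 99, 115]
t=6: [235, 133, 161, 146, 89, 192, 297, 302, 171, 22, 173, 298, 451, 321]
t=7: [120, 69, 25, 169, 172, 240, 158, 147, 198, 145, 198, 177, 223, 212]
t=8: [323, 398, 259, 153, 94, 85, 77, 56, 47, 75, 62, 102, 106, 244]
t=9: [205, 207, 150, 217, 290, 418, 400, 382, 382, 383, 411, 424, 347, 275]
t=10: [134, 83, 91, 114, 191, 231, 250, 243, 240, 245, 253, 246, 221, 169]
t=11: [165, 279, 434, 321, 236, 133, 157, 162, 161, 163, 163, 153, 117, 66]
t=12: [213, 167, 217, 209, 120, 68, 31, 44, 47, 47, 44, 187, 291, 299]
t=13: [123, 102, 98, 240, 321, 401, 365, 354, 362, 362, 266, 214, 153, 166]

Answer: [123, 102, 98, 240, 321, 401, 365, 354, 362, 362, 266, 214, 153, 166]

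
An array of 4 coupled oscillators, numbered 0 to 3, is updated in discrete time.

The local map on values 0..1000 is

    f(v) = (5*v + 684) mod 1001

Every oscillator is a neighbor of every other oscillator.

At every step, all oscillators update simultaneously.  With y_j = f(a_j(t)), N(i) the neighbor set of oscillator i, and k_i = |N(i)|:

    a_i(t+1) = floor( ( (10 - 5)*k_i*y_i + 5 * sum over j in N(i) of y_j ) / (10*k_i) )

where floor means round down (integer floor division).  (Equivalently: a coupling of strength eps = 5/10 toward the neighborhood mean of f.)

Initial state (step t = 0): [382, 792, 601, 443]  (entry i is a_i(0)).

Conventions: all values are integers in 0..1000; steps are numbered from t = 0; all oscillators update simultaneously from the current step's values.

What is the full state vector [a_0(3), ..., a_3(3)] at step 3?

Simulating step by step:
t=0: [382, 792, 601, 443]
t=1: [666, 682, 697, 768]
t=2: [134, 160, 185, 304]
t=3: [392, 435, 477, 341]

Answer: [392, 435, 477, 341]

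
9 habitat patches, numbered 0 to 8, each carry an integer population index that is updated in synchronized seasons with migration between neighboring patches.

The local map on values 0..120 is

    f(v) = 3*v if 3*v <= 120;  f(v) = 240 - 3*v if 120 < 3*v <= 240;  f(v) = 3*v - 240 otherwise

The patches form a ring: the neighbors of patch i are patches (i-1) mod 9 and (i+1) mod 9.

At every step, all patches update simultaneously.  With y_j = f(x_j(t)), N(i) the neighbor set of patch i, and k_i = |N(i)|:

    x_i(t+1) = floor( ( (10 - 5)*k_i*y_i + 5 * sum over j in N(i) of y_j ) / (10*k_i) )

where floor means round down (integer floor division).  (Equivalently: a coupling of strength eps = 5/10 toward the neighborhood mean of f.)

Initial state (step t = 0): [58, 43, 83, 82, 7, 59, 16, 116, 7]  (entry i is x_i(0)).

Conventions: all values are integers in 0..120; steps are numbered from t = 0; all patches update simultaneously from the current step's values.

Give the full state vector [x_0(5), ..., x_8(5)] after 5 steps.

Simulating step by step:
t=0: [58, 43, 83, 82, 7, 59, 16, 116, 7]
t=1: [66, 74, 33, 10, 27, 48, 66, 71, 54]
t=2: [45, 44, 61, 60, 72, 78, 51, 43, 56]
t=3: [97, 94, 70, 50, 28, 30, 72, 95, 90]
t=4: [43, 41, 48, 73, 87, 72, 45, 36, 39]
t=5: [114, 110, 82, 39, 21, 43, 85, 109, 113]

Answer: [114, 110, 82, 39, 21, 43, 85, 109, 113]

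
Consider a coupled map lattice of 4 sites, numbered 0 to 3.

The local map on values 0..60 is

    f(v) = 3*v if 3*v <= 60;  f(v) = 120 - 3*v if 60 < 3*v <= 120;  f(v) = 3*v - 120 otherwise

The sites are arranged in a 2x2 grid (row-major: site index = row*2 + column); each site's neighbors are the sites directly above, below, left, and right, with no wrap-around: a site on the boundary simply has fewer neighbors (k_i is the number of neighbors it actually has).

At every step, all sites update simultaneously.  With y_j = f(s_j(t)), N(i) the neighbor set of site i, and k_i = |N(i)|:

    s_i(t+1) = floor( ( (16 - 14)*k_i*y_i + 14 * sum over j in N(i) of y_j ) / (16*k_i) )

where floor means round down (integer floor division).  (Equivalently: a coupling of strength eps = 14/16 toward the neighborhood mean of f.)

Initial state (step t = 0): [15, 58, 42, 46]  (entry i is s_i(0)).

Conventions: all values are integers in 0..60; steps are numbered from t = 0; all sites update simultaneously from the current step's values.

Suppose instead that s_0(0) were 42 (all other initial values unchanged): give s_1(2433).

Answer: s_1(2433) = 6
Key observation: The state at step 18, [18, 18, 18, 18], reappears at step 22: the system is in a cycle of period 4 from step 18 on.  Therefore the state at step 2433 equals the state at step 18 + ((2433 - 18) mod 4) = 21, which is [6, 6, 6, 6].

Derivation:
t=0: [42, 58, 42, 46]
t=1: [27, 17, 11, 28]
t=2: [41, 39, 36, 41]
t=3: [6, 3, 4, 6]
t=4: [11, 16, 17, 11]
t=5: [47, 34, 35, 47]
t=6: [17, 20, 20, 17]
t=7: [58, 52, 52, 58]
t=8: [38, 51, 51, 38]
t=9: [29, 9, 9, 29]
t=10: [27, 32, 32, 27]
t=11: [25, 37, 37, 25]
t=12: [13, 40, 40, 13]
t=13: [4, 34, 34, 4]
t=14: [17, 12, 12, 17]
t=15: [37, 49, 49, 37]
t=16: [24, 11, 11, 24]
t=17: [34, 46, 46, 34]
t=18: [18, 18, 18, 18]
t=19: [54, 54, 54, 54]
t=20: [42, 42, 42, 42]
t=21: [6, 6, 6, 6]
t=22: [18, 18, 18, 18]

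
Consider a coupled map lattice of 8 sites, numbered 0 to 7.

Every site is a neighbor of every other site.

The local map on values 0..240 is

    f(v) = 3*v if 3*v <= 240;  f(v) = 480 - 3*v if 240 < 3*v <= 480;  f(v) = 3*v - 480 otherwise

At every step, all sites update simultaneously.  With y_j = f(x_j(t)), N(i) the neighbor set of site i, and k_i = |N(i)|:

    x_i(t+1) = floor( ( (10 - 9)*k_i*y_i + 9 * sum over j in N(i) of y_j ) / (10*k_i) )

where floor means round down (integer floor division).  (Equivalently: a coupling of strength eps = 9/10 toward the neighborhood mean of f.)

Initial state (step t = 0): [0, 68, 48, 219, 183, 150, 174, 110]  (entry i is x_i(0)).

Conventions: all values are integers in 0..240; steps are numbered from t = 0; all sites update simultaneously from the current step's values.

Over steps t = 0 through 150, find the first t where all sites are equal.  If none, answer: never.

Answer: 3
Key observation: Synchronization is absorbing here: once all sites are equal they stay equal, and step 3 is the first all-equal step.

Derivation:
t=0: [0, 68, 48, 219, 183, 150, 174, 110]  (not all equal)
t=1: [104, 99, 100, 99, 102, 104, 103, 100]  (not all equal)
t=2: [176, 175, 175, 175, 175, 176, 176, 175]  (not all equal)
t=3: [46, 46, 46, 46, 46, 46, 46, 46]  (all equal)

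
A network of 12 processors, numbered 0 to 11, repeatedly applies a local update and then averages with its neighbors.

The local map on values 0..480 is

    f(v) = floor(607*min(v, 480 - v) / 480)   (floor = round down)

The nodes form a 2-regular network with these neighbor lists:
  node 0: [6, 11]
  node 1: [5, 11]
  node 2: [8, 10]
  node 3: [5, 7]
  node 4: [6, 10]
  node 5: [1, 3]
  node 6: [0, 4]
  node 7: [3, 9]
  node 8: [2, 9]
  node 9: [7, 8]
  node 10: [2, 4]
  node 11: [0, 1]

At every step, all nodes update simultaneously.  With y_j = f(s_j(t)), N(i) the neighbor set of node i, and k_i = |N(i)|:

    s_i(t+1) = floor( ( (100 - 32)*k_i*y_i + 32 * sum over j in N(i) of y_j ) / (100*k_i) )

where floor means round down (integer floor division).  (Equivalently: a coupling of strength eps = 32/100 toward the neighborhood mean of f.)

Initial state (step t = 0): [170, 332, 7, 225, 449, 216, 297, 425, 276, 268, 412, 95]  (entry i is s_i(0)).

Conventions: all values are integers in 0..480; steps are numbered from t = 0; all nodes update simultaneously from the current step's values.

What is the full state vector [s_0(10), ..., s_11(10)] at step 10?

Answer: [234, 236, 293, 269, 276, 253, 249, 275, 282, 276, 294, 232]

Derivation:
t=0: [170, 332, 7, 225, 449, 216, 297, 425, 276, 268, 412, 95]
t=1: [201, 190, 60, 247, 77, 261, 197, 135, 218, 234, 65, 145]
t=2: [241, 236, 108, 271, 118, 273, 225, 209, 246, 271, 83, 203]
t=3: [291, 285, 156, 263, 163, 267, 265, 264, 264, 268, 116, 270]
t=4: [248, 252, 201, 273, 206, 266, 255, 272, 260, 269, 163, 257]
t=5: [289, 284, 250, 262, 255, 271, 281, 263, 272, 267, 222, 284]
t=6: [243, 249, 284, 273, 278, 263, 254, 273, 268, 268, 282, 246]
t=7: [296, 289, 250, 263, 259, 274, 282, 262, 264, 266, 250, 295]
t=8: [235, 242, 287, 271, 276, 259, 251, 274, 275, 271, 288, 234]
t=9: [295, 295, 246, 265, 259, 279, 285, 261, 257, 262, 244, 296]
t=10: [234, 236, 293, 269, 276, 253, 249, 275, 282, 276, 294, 232]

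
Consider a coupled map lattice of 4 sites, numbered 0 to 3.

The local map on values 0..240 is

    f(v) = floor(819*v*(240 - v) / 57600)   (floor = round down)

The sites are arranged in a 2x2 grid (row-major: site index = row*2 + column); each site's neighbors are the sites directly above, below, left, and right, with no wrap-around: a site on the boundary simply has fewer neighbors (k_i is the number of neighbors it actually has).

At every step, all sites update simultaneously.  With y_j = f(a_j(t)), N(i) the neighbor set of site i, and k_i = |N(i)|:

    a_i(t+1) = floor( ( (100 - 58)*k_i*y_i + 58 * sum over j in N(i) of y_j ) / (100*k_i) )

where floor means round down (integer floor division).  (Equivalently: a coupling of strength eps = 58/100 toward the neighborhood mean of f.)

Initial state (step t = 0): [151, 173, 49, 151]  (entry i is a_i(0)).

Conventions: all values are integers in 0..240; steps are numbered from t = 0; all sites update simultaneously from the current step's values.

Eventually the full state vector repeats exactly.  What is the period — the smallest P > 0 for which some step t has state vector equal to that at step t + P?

Simulating step by step:
t=0: [151, 173, 49, 151]
t=1: [166, 179, 166, 166]
t=2: [168, 166, 174, 168]
t=3: [169, 172, 167, 169]
t=4: [169, 168, 171, 169]
t=5: [169, 170, 168, 169]
t=6: [170, 169, 170, 170]
t=7: [169, 169, 169, 169]
t=8: [170, 170, 170, 170]
t=9: [169, 169, 169, 169]

Answer: 2
Key observation: The state at step 7, [169, 169, 169, 169], reappears at step 9 — and no state repeats earlier — so the cycle the system enters has period 2.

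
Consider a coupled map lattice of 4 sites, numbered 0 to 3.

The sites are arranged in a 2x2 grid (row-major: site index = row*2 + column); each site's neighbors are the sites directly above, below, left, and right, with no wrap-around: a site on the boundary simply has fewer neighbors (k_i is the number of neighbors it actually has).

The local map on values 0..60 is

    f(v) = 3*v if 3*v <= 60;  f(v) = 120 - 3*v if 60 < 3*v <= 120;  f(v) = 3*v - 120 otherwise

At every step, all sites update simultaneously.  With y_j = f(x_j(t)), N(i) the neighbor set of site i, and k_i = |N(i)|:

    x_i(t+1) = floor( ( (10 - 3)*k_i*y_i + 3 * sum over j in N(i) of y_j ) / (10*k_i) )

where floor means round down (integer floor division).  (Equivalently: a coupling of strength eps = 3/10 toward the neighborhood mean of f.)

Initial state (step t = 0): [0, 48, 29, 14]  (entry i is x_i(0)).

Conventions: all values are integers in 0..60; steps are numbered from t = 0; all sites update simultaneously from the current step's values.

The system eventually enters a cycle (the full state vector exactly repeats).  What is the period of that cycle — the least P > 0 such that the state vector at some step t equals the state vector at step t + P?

Simulating step by step:
t=0: [0, 48, 29, 14]
t=1: [8, 23, 29, 37]
t=2: [29, 40, 28, 18]
t=3: [28, 13, 38, 43]
t=4: [31, 34, 10, 13]
t=5: [26, 22, 30, 34]
t=6: [42, 46, 30, 25]
t=7: [11, 20, 28, 38]
t=8: [37, 47, 31, 18]
t=9: [13, 24, 28, 45]
t=10: [39, 41, 33, 23]
t=11: [5, 10, 22, 39]
t=12: [23, 23, 40, 14]
t=13: [43, 49, 13, 37]
t=14: [16, 21, 30, 16]
t=15: [46, 54, 35, 46]
t=16: [21, 34, 15, 21]
t=17: [49, 29, 48, 49]
t=18: [27, 31, 24, 27]
t=19: [38, 30, 45, 38]
t=20: [10, 22, 12, 10]
t=21: [34, 46, 34, 34]
t=22: [18, 18, 18, 18]
t=23: [54, 54, 54, 54]
t=24: [42, 42, 42, 42]
t=25: [6, 6, 6, 6]
t=26: [18, 18, 18, 18]

Answer: 4
Key observation: The state at step 22, [18, 18, 18, 18], reappears at step 26 — and no state repeats earlier — so the cycle the system enters has period 4.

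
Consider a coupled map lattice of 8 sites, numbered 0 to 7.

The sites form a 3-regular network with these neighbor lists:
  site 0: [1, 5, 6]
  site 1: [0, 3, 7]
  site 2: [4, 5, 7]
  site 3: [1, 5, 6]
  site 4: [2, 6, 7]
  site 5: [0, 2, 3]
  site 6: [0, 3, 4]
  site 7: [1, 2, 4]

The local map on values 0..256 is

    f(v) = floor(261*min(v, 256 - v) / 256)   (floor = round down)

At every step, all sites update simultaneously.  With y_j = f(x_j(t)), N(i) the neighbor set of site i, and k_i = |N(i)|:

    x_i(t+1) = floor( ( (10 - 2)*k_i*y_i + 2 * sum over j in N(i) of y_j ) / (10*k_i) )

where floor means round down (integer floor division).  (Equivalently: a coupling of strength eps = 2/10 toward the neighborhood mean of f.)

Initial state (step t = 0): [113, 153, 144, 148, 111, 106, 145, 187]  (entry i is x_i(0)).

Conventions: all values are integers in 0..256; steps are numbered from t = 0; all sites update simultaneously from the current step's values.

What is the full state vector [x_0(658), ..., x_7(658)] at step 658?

Simulating step by step:
t=0: [113, 153, 144, 148, 111, 106, 145, 187]
t=1: [113, 103, 110, 109, 110, 109, 112, 78]
t=2: [114, 104, 109, 110, 109, 111, 113, 85]
t=3: [115, 105, 109, 111, 109, 113, 114, 90]
t=4: [116, 107, 109, 112, 110, 114, 115, 94]
t=5: [117, 109, 110, 114, 111, 115, 116, 98]
t=6: [118, 111, 111, 115, 112, 116, 117, 101]
t=7: [119, 113, 112, 116, 113, 117, 118, 104]
t=8: [120, 115, 113, 118, 114, 118, 119, 107]
t=9: [121, 117, 115, 119, 115, 119, 120, 110]
t=10: [122, 118, 116, 120, 117, 120, 121, 113]
t=11: [123, 120, 118, 121, 118, 121, 122, 115]
t=12: [124, 121, 120, 123, 120, 122, 123, 117]
t=13: [125, 123, 121, 124, 122, 124, 124, 119]
t=14: [126, 124, 123, 125, 123, 125, 125, 121]
t=15: [127, 126, 125, 126, 125, 126, 126, 123]
t=16: [128, 127, 126, 128, 126, 128, 128, 125]
t=17: [129, 129, 128, 129, 128, 129, 129, 127]
t=18: [129, 129, 129, 129, 129, 129, 129, 129]
t=19: [129, 129, 129, 129, 129, 129, 129, 129]

Answer: [129, 129, 129, 129, 129, 129, 129, 129]
Key observation: The state at step 18, [129, 129, 129, 129, 129, 129, 129, 129], reappears at step 19: the system is in a cycle of period 1 from step 18 on.  Therefore the state at step 658 equals the state at step 18 + ((658 - 18) mod 1) = 18, which is [129, 129, 129, 129, 129, 129, 129, 129].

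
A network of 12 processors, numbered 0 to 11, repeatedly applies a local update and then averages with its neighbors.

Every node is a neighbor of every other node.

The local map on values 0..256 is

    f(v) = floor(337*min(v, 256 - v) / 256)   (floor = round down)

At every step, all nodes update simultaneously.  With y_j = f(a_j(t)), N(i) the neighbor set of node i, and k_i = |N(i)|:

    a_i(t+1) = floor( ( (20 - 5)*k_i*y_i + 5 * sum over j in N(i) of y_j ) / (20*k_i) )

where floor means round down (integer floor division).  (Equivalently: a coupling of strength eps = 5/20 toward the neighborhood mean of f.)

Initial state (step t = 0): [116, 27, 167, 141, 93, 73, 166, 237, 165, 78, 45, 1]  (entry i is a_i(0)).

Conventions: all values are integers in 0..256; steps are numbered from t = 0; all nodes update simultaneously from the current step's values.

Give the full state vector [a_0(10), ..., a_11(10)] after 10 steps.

Simulating step by step:
t=0: [116, 27, 167, 141, 93, 73, 166, 237, 165, 78, 45, 1]
t=1: [135, 50, 110, 134, 113, 94, 110, 43, 111, 99, 67, 25]
t=2: [147, 78, 136, 148, 139, 121, 136, 72, 137, 126, 95, 54]
t=3: [140, 111, 151, 140, 148, 152, 151, 105, 150, 156, 127, 88]
t=4: [149, 144, 138, 149, 141, 137, 138, 138, 139, 133, 159, 122]
t=5: [142, 147, 153, 142, 150, 154, 153, 153, 152, 158, 133, 157]
t=6: [147, 142, 136, 147, 139, 135, 136, 136, 137, 131, 155, 132]
t=7: [145, 150, 155, 145, 153, 157, 155, 155, 155, 160, 137, 160]
t=8: [143, 138, 133, 143, 135, 131, 133, 133, 133, 128, 150, 128]
t=9: [150, 155, 160, 150, 158, 162, 160, 160, 160, 165, 144, 165]
t=10: [136, 131, 126, 136, 129, 124, 126, 126, 126, 121, 142, 121]

Answer: [136, 131, 126, 136, 129, 124, 126, 126, 126, 121, 142, 121]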